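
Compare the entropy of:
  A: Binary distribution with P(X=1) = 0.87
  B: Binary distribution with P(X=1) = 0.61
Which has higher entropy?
B

For binary distributions, entropy is maximized at p=0.5 and decreases as p moves toward 0 or 1.

H(A) = H(0.87) = 0.5574 bits
H(B) = H(0.61) = 0.9648 bits

Distribution B (p=0.61) is closer to uniform (p=0.5), so it has higher entropy.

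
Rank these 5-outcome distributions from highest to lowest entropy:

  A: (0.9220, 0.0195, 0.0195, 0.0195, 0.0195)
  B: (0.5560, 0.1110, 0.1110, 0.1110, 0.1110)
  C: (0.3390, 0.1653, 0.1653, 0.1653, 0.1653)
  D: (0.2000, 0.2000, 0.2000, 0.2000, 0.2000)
D > C > B > A

Key insight: Entropy is maximized by uniform distributions and minimized by concentrated distributions.

Entropies:
  H(A) = 0.5511 bits
  H(B) = 1.8789 bits
  H(C) = 2.2459 bits
  H(D) = 2.3219 bits

Ranking: D > C > B > A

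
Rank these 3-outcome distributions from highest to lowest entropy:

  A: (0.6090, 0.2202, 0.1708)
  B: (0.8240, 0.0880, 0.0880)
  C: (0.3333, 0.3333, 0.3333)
C > A > B

Key insight: Entropy is maximized by uniform distributions and minimized by concentrated distributions.

- Uniform distributions have maximum entropy log₂(3) = 1.5850 bits
- The more "peaked" or concentrated a distribution, the lower its entropy

Entropies:
  H(A) = 1.3519 bits
  H(B) = 0.8472 bits
  H(C) = 1.5850 bits

Ranking: C > A > B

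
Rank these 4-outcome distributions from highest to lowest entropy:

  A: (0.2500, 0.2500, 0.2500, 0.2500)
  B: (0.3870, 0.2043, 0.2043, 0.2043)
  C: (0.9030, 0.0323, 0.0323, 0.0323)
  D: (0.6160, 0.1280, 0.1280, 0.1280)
A > B > D > C

Key insight: Entropy is maximized by uniform distributions and minimized by concentrated distributions.

Entropies:
  H(A) = 2.0000 bits
  H(B) = 1.9344 bits
  H(C) = 0.6132 bits
  H(D) = 1.5694 bits

Ranking: A > B > D > C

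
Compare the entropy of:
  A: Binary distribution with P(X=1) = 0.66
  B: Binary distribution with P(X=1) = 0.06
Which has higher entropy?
A

For binary distributions, entropy is maximized at p=0.5 and decreases as p moves toward 0 or 1.

H(A) = H(0.66) = 0.9248 bits
H(B) = H(0.06) = 0.3274 bits

Distribution A (p=0.66) is closer to uniform (p=0.5), so it has higher entropy.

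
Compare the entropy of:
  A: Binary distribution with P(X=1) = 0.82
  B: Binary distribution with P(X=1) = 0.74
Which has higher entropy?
B

For binary distributions, entropy is maximized at p=0.5 and decreases as p moves toward 0 or 1.

H(A) = H(0.82) = 0.6801 bits
H(B) = H(0.74) = 0.8267 bits

Distribution B (p=0.74) is closer to uniform (p=0.5), so it has higher entropy.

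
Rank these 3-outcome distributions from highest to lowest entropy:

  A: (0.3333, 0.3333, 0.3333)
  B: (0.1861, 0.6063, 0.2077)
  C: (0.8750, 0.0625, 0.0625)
A > B > C

Key insight: Entropy is maximized by uniform distributions and minimized by concentrated distributions.

- Uniform distributions have maximum entropy log₂(3) = 1.5850 bits
- The more "peaked" or concentrated a distribution, the lower its entropy

Entropies:
  H(A) = 1.5850 bits
  H(B) = 1.3600 bits
  H(C) = 0.6686 bits

Ranking: A > B > C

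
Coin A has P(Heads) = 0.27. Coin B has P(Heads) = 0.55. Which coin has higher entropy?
B

For binary distributions, entropy is maximized at p=0.5 and decreases as p moves toward 0 or 1.

H(A) = H(0.27) = 0.8415 bits
H(B) = H(0.55) = 0.9928 bits

Distribution B (p=0.55) is closer to uniform (p=0.5), so it has higher entropy.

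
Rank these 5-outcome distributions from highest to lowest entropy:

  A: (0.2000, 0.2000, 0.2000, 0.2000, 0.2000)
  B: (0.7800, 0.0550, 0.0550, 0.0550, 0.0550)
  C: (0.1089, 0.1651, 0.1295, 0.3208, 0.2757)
A > C > B

Key insight: Entropy is maximized by uniform distributions and minimized by concentrated distributions.

- Uniform distributions have maximum entropy log₂(5) = 2.3219 bits
- The more "peaked" or concentrated a distribution, the lower its entropy

Entropies:
  H(A) = 2.3219 bits
  H(B) = 1.2002 bits
  H(C) = 2.1979 bits

Ranking: A > C > B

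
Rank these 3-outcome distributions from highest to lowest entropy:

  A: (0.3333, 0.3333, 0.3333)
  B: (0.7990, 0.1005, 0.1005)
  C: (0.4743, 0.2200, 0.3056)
A > C > B

Key insight: Entropy is maximized by uniform distributions and minimized by concentrated distributions.

- Uniform distributions have maximum entropy log₂(3) = 1.5850 bits
- The more "peaked" or concentrated a distribution, the lower its entropy

Entropies:
  H(A) = 1.5850 bits
  H(B) = 0.9249 bits
  H(C) = 1.5137 bits

Ranking: A > C > B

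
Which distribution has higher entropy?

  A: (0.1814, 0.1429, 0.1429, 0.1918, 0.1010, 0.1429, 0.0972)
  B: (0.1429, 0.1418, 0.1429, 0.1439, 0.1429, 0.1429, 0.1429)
B

Both distributions are close to uniform, making this a harder comparison.

H(A) = 2.7678 bits
H(B) = 2.8073 bits

The distribution closer to uniform has higher entropy.
Answer: B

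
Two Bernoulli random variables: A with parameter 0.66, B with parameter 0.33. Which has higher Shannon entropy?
A

For binary distributions, entropy is maximized at p=0.5 and decreases as p moves toward 0 or 1.

H(A) = H(0.66) = 0.9248 bits
H(B) = H(0.33) = 0.9149 bits

Distribution A (p=0.66) is closer to uniform (p=0.5), so it has higher entropy.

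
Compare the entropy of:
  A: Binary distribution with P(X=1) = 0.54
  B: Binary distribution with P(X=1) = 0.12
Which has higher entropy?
A

For binary distributions, entropy is maximized at p=0.5 and decreases as p moves toward 0 or 1.

H(A) = H(0.54) = 0.9954 bits
H(B) = H(0.12) = 0.5294 bits

Distribution A (p=0.54) is closer to uniform (p=0.5), so it has higher entropy.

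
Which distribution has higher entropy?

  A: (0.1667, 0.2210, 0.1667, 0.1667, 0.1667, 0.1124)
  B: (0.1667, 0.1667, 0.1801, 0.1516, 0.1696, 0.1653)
B

Both distributions are close to uniform, making this a harder comparison.

H(A) = 2.5590 bits
H(B) = 2.5831 bits

The distribution closer to uniform has higher entropy.
Answer: B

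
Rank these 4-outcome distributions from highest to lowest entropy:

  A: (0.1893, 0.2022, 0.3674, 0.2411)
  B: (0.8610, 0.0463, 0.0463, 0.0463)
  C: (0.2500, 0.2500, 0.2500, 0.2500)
C > A > B

Key insight: Entropy is maximized by uniform distributions and minimized by concentrated distributions.

- Uniform distributions have maximum entropy log₂(4) = 2.0000 bits
- The more "peaked" or concentrated a distribution, the lower its entropy

Entropies:
  H(A) = 1.9464 bits
  H(B) = 0.8019 bits
  H(C) = 2.0000 bits

Ranking: C > A > B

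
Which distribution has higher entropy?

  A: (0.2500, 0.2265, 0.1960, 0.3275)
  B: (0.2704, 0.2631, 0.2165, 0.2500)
B

Both distributions are close to uniform, making this a harder comparison.

H(A) = 1.9735 bits
H(B) = 1.9949 bits

The distribution closer to uniform has higher entropy.
Answer: B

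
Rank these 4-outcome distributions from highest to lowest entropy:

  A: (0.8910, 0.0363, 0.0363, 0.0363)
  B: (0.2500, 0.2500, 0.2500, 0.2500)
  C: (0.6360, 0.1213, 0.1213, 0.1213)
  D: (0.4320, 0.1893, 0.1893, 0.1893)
B > D > C > A

Key insight: Entropy is maximized by uniform distributions and minimized by concentrated distributions.

Entropies:
  H(A) = 0.6697 bits
  H(B) = 2.0000 bits
  H(C) = 1.5229 bits
  H(D) = 1.8869 bits

Ranking: B > D > C > A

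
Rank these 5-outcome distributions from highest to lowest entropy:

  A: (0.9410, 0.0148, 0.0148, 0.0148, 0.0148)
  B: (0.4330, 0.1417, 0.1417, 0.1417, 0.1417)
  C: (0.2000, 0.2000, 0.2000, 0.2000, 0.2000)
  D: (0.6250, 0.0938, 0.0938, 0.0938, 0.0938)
C > B > D > A

Key insight: Entropy is maximized by uniform distributions and minimized by concentrated distributions.

Entropies:
  H(A) = 0.4415 bits
  H(B) = 2.1210 bits
  H(C) = 2.3219 bits
  H(D) = 1.7044 bits

Ranking: C > B > D > A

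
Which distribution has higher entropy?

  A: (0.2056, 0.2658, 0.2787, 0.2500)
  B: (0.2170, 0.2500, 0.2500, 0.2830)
B

Both distributions are close to uniform, making this a harder comparison.

H(A) = 1.9909 bits
H(B) = 1.9937 bits

The distribution closer to uniform has higher entropy.
Answer: B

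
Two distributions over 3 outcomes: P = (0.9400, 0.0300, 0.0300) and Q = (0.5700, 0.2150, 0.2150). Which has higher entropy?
Q

P is highly concentrated on one outcome (94%), making it nearly deterministic. Q spreads its mass more evenly (max 57%). The more spread-out distribution has higher entropy: H(P) ≈ 0.387 bits, H(Q) ≈ 1.416 bits.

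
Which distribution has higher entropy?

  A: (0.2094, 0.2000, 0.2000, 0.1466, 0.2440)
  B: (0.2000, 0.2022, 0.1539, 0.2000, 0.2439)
B

Both distributions are close to uniform, making this a harder comparison.

H(A) = 2.3037 bits
H(B) = 2.3071 bits

The distribution closer to uniform has higher entropy.
Answer: B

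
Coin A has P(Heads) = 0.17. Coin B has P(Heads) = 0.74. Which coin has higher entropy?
B

For binary distributions, entropy is maximized at p=0.5 and decreases as p moves toward 0 or 1.

H(A) = H(0.17) = 0.6577 bits
H(B) = H(0.74) = 0.8267 bits

Distribution B (p=0.74) is closer to uniform (p=0.5), so it has higher entropy.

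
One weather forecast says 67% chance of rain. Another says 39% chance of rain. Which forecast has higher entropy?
39% forecast

Treat each forecast as a Bernoulli distribution. Binary entropy is maximized at p=0.5 and falls off symmetrically toward 0 or 1. The 39% forecast is closer to 50%, so it is more uncertain. H(67%) ≈ 0.915 bits, H(39%) ≈ 0.965 bits.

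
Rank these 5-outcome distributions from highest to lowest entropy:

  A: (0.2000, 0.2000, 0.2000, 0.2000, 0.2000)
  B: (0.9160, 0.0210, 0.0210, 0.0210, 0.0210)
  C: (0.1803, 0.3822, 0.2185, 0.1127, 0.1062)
A > C > B

Key insight: Entropy is maximized by uniform distributions and minimized by concentrated distributions.

- Uniform distributions have maximum entropy log₂(5) = 2.3219 bits
- The more "peaked" or concentrated a distribution, the lower its entropy

Entropies:
  H(A) = 2.3219 bits
  H(B) = 0.5841 bits
  H(C) = 2.1540 bits

Ranking: A > C > B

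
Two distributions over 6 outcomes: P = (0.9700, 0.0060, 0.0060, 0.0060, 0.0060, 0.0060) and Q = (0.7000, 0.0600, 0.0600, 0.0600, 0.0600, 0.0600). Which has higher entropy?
Q

P is highly concentrated on one outcome (97%), making it nearly deterministic. Q spreads its mass more evenly (max 70%). The more spread-out distribution has higher entropy: H(P) ≈ 0.264 bits, H(Q) ≈ 1.578 bits.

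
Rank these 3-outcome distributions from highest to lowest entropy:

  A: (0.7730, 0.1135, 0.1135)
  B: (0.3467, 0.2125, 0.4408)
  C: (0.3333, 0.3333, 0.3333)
C > B > A

Key insight: Entropy is maximized by uniform distributions and minimized by concentrated distributions.

- Uniform distributions have maximum entropy log₂(3) = 1.5850 bits
- The more "peaked" or concentrated a distribution, the lower its entropy

Entropies:
  H(A) = 0.9997 bits
  H(B) = 1.5256 bits
  H(C) = 1.5850 bits

Ranking: C > B > A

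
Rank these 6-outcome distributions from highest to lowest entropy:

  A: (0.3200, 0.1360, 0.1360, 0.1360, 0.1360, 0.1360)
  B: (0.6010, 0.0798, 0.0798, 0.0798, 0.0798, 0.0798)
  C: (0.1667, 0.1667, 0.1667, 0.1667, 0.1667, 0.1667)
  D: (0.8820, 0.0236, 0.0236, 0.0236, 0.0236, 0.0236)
C > A > B > D

Key insight: Entropy is maximized by uniform distributions and minimized by concentrated distributions.

Entropies:
  H(A) = 2.4833 bits
  H(B) = 1.8968 bits
  H(C) = 2.5850 bits
  H(D) = 0.7976 bits

Ranking: C > A > B > D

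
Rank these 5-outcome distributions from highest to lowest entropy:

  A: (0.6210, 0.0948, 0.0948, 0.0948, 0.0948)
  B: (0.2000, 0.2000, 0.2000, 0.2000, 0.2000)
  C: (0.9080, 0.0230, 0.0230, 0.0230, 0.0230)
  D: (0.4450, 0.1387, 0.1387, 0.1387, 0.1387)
B > D > A > C

Key insight: Entropy is maximized by uniform distributions and minimized by concentrated distributions.

Entropies:
  H(A) = 1.7153 bits
  H(B) = 2.3219 bits
  H(C) = 0.6271 bits
  H(D) = 2.1013 bits

Ranking: B > D > A > C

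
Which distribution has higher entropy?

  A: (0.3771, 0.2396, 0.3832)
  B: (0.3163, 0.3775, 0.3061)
B

Both distributions are close to uniform, making this a harder comparison.

H(A) = 1.5548 bits
H(B) = 1.5786 bits

The distribution closer to uniform has higher entropy.
Answer: B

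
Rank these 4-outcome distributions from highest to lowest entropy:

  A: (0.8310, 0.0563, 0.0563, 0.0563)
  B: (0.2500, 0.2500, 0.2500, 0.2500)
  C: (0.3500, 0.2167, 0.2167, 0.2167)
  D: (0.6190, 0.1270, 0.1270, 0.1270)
B > C > D > A

Key insight: Entropy is maximized by uniform distributions and minimized by concentrated distributions.

Entropies:
  H(A) = 0.9233 bits
  H(B) = 2.0000 bits
  H(C) = 1.9643 bits
  H(D) = 1.5626 bits

Ranking: B > C > D > A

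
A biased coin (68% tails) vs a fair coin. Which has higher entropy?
Fair coin

The fair coin is uniform (p=0.5), maximizing binary entropy at 1 bit. The biased coin has H(0.68) ≈ 0.904 bits — its outcome is more predictable, so its entropy is lower.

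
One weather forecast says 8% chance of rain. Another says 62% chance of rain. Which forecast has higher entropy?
62% forecast

Treat each forecast as a Bernoulli distribution. Binary entropy is maximized at p=0.5 and falls off symmetrically toward 0 or 1. The 62% forecast is closer to 50%, so it is more uncertain. H(8%) ≈ 0.402 bits, H(62%) ≈ 0.958 bits.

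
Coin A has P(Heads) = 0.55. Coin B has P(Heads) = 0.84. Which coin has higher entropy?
A

For binary distributions, entropy is maximized at p=0.5 and decreases as p moves toward 0 or 1.

H(A) = H(0.55) = 0.9928 bits
H(B) = H(0.84) = 0.6343 bits

Distribution A (p=0.55) is closer to uniform (p=0.5), so it has higher entropy.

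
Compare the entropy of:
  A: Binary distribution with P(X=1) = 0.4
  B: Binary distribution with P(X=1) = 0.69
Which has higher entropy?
A

For binary distributions, entropy is maximized at p=0.5 and decreases as p moves toward 0 or 1.

H(A) = H(0.4) = 0.9710 bits
H(B) = H(0.69) = 0.8932 bits

Distribution A (p=0.4) is closer to uniform (p=0.5), so it has higher entropy.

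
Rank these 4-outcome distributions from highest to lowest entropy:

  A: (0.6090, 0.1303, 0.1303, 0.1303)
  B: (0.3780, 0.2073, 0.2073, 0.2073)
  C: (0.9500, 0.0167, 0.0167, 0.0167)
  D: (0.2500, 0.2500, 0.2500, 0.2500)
D > B > A > C

Key insight: Entropy is maximized by uniform distributions and minimized by concentrated distributions.

Entropies:
  H(A) = 1.5852 bits
  H(B) = 1.9425 bits
  H(C) = 0.3656 bits
  H(D) = 2.0000 bits

Ranking: D > B > A > C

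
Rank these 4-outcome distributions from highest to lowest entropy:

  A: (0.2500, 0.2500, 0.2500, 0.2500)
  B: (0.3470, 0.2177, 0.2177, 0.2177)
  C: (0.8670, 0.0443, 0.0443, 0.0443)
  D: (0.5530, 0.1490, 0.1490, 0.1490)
A > B > D > C

Key insight: Entropy is maximized by uniform distributions and minimized by concentrated distributions.

Entropies:
  H(A) = 2.0000 bits
  H(B) = 1.9663 bits
  H(C) = 0.7764 bits
  H(D) = 1.7004 bits

Ranking: A > B > D > C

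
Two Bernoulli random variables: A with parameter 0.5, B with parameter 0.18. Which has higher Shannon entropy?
A

For binary distributions, entropy is maximized at p=0.5 and decreases as p moves toward 0 or 1.

H(A) = H(0.5) = 1.0000 bits
H(B) = H(0.18) = 0.6801 bits

Distribution A (p=0.5) is closer to uniform (p=0.5), so it has higher entropy.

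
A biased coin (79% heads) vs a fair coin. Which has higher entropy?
Fair coin

The fair coin is uniform (p=0.5), maximizing binary entropy at 1 bit. The biased coin has H(0.79) ≈ 0.741 bits — its outcome is more predictable, so its entropy is lower.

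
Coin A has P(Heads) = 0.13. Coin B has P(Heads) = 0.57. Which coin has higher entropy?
B

For binary distributions, entropy is maximized at p=0.5 and decreases as p moves toward 0 or 1.

H(A) = H(0.13) = 0.5574 bits
H(B) = H(0.57) = 0.9858 bits

Distribution B (p=0.57) is closer to uniform (p=0.5), so it has higher entropy.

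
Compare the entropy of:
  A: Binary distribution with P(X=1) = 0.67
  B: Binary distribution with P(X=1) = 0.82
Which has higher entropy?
A

For binary distributions, entropy is maximized at p=0.5 and decreases as p moves toward 0 or 1.

H(A) = H(0.67) = 0.9149 bits
H(B) = H(0.82) = 0.6801 bits

Distribution A (p=0.67) is closer to uniform (p=0.5), so it has higher entropy.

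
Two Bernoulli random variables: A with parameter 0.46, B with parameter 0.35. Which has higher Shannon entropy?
A

For binary distributions, entropy is maximized at p=0.5 and decreases as p moves toward 0 or 1.

H(A) = H(0.46) = 0.9954 bits
H(B) = H(0.35) = 0.9341 bits

Distribution A (p=0.46) is closer to uniform (p=0.5), so it has higher entropy.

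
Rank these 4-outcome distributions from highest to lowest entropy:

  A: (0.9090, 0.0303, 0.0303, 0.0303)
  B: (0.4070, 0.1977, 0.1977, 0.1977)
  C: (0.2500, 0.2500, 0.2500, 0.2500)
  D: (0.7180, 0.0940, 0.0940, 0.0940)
C > B > D > A

Key insight: Entropy is maximized by uniform distributions and minimized by concentrated distributions.

Entropies:
  H(A) = 0.5840 bits
  H(B) = 1.9148 bits
  H(C) = 2.0000 bits
  H(D) = 1.3051 bits

Ranking: C > B > D > A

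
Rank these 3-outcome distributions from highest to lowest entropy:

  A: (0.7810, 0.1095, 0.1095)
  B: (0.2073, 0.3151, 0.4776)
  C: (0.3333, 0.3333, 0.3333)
C > B > A

Key insight: Entropy is maximized by uniform distributions and minimized by concentrated distributions.

- Uniform distributions have maximum entropy log₂(3) = 1.5850 bits
- The more "peaked" or concentrated a distribution, the lower its entropy

Entropies:
  H(A) = 0.9773 bits
  H(B) = 1.5048 bits
  H(C) = 1.5850 bits

Ranking: C > B > A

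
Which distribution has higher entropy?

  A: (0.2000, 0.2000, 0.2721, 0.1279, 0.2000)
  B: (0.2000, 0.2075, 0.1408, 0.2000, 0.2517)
B

Both distributions are close to uniform, making this a harder comparison.

H(A) = 2.2835 bits
H(B) = 2.2987 bits

The distribution closer to uniform has higher entropy.
Answer: B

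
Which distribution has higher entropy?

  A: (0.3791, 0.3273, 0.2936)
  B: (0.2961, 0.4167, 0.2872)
A

Both distributions are close to uniform, making this a harder comparison.

H(A) = 1.5770 bits
H(B) = 1.5631 bits

The distribution closer to uniform has higher entropy.
Answer: A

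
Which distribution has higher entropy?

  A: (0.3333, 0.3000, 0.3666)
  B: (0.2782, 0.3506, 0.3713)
A

Both distributions are close to uniform, making this a harder comparison.

H(A) = 1.5802 bits
H(B) = 1.5743 bits

The distribution closer to uniform has higher entropy.
Answer: A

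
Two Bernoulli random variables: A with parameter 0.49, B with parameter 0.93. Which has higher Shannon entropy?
A

For binary distributions, entropy is maximized at p=0.5 and decreases as p moves toward 0 or 1.

H(A) = H(0.49) = 0.9997 bits
H(B) = H(0.93) = 0.3659 bits

Distribution A (p=0.49) is closer to uniform (p=0.5), so it has higher entropy.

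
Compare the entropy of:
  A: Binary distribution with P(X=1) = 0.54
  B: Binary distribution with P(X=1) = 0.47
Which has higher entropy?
B

For binary distributions, entropy is maximized at p=0.5 and decreases as p moves toward 0 or 1.

H(A) = H(0.54) = 0.9954 bits
H(B) = H(0.47) = 0.9974 bits

Distribution B (p=0.47) is closer to uniform (p=0.5), so it has higher entropy.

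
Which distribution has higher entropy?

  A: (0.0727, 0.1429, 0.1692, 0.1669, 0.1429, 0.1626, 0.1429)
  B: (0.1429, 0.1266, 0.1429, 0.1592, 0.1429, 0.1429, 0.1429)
B

Both distributions are close to uniform, making this a harder comparison.

H(A) = 2.7690 bits
H(B) = 2.8047 bits

The distribution closer to uniform has higher entropy.
Answer: B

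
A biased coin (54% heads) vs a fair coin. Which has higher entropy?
Fair coin

The fair coin is uniform (p=0.5), maximizing binary entropy at 1 bit. The biased coin has H(0.54) ≈ 0.995 bits — its outcome is more predictable, so its entropy is lower.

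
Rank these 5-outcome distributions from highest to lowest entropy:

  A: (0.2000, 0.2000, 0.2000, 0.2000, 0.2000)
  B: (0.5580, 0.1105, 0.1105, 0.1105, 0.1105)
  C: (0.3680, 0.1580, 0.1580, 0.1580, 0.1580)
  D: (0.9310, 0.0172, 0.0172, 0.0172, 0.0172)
A > C > B > D

Key insight: Entropy is maximized by uniform distributions and minimized by concentrated distributions.

Entropies:
  H(A) = 2.3219 bits
  H(B) = 1.8743 bits
  H(C) = 2.2131 bits
  H(D) = 0.5002 bits

Ranking: A > C > B > D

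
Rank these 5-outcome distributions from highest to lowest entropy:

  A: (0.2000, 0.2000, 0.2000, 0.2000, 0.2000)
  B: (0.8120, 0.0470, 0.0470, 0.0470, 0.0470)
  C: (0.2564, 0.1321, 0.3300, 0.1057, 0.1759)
A > C > B

Key insight: Entropy is maximized by uniform distributions and minimized by concentrated distributions.

- Uniform distributions have maximum entropy log₂(5) = 2.3219 bits
- The more "peaked" or concentrated a distribution, the lower its entropy

Entropies:
  H(A) = 2.3219 bits
  H(B) = 1.0733 bits
  H(C) = 2.2006 bits

Ranking: A > C > B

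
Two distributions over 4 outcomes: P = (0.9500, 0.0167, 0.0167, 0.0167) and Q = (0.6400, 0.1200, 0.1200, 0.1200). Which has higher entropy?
Q

P is highly concentrated on one outcome (95%), making it nearly deterministic. Q spreads its mass more evenly (max 64%). The more spread-out distribution has higher entropy: H(P) ≈ 0.366 bits, H(Q) ≈ 1.513 bits.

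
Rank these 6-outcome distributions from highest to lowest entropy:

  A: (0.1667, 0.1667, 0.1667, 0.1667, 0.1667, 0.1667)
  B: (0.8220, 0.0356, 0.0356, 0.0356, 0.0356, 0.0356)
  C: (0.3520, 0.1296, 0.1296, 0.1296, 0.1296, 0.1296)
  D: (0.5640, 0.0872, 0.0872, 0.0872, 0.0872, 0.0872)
A > C > D > B

Key insight: Entropy is maximized by uniform distributions and minimized by concentrated distributions.

Entropies:
  H(A) = 2.5850 bits
  H(B) = 1.0890 bits
  H(C) = 2.4405 bits
  H(D) = 2.0005 bits

Ranking: A > C > D > B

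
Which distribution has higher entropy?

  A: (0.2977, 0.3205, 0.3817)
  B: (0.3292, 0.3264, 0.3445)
B

Both distributions are close to uniform, making this a harder comparison.

H(A) = 1.5769 bits
H(B) = 1.5846 bits

The distribution closer to uniform has higher entropy.
Answer: B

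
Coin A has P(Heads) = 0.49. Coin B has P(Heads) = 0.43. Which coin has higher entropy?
A

For binary distributions, entropy is maximized at p=0.5 and decreases as p moves toward 0 or 1.

H(A) = H(0.49) = 0.9997 bits
H(B) = H(0.43) = 0.9858 bits

Distribution A (p=0.49) is closer to uniform (p=0.5), so it has higher entropy.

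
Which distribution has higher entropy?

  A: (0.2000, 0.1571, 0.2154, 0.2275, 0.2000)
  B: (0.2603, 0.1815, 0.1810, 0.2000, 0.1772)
A

Both distributions are close to uniform, making this a harder comparison.

H(A) = 2.3113 bits
H(B) = 2.3054 bits

The distribution closer to uniform has higher entropy.
Answer: A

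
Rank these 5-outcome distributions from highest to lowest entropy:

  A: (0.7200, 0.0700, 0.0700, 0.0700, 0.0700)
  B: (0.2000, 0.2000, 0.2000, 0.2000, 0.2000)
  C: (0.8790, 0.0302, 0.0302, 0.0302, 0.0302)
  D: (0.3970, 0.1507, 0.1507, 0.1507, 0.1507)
B > D > A > C

Key insight: Entropy is maximized by uniform distributions and minimized by concentrated distributions.

Entropies:
  H(A) = 1.4155 bits
  H(B) = 2.3219 bits
  H(C) = 0.7742 bits
  H(D) = 2.1752 bits

Ranking: B > D > A > C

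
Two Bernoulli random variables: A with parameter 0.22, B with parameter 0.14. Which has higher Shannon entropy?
A

For binary distributions, entropy is maximized at p=0.5 and decreases as p moves toward 0 or 1.

H(A) = H(0.22) = 0.7602 bits
H(B) = H(0.14) = 0.5842 bits

Distribution A (p=0.22) is closer to uniform (p=0.5), so it has higher entropy.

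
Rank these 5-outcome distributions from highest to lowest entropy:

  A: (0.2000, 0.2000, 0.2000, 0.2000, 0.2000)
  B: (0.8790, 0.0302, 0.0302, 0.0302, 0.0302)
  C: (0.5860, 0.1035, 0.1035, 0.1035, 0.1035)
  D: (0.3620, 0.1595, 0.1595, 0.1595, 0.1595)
A > D > C > B

Key insight: Entropy is maximized by uniform distributions and minimized by concentrated distributions.

Entropies:
  H(A) = 2.3219 bits
  H(B) = 0.7742 bits
  H(C) = 1.8066 bits
  H(D) = 2.2203 bits

Ranking: A > D > C > B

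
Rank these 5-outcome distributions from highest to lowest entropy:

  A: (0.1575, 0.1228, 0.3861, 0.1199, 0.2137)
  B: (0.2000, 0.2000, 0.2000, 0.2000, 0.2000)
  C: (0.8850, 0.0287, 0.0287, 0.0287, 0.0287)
B > A > C

Key insight: Entropy is maximized by uniform distributions and minimized by concentrated distributions.

- Uniform distributions have maximum entropy log₂(5) = 2.3219 bits
- The more "peaked" or concentrated a distribution, the lower its entropy

Entropies:
  H(A) = 2.1643 bits
  H(B) = 2.3219 bits
  H(C) = 0.7448 bits

Ranking: B > A > C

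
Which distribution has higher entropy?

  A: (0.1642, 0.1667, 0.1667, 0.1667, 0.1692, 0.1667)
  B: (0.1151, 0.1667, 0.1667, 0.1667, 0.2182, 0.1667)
A

Both distributions are close to uniform, making this a harder comparison.

H(A) = 2.5849 bits
H(B) = 2.5616 bits

The distribution closer to uniform has higher entropy.
Answer: A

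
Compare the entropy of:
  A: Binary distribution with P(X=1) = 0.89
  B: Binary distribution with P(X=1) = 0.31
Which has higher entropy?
B

For binary distributions, entropy is maximized at p=0.5 and decreases as p moves toward 0 or 1.

H(A) = H(0.89) = 0.4999 bits
H(B) = H(0.31) = 0.8932 bits

Distribution B (p=0.31) is closer to uniform (p=0.5), so it has higher entropy.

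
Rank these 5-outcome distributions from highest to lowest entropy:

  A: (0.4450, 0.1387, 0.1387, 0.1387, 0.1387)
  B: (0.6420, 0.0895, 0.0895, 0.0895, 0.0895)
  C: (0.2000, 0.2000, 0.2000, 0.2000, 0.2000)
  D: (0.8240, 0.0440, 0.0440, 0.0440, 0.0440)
C > A > B > D

Key insight: Entropy is maximized by uniform distributions and minimized by concentrated distributions.

Entropies:
  H(A) = 2.1013 bits
  H(B) = 1.6570 bits
  H(C) = 2.3219 bits
  H(D) = 1.0232 bits

Ranking: C > A > B > D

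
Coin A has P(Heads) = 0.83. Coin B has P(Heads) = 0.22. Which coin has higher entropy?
B

For binary distributions, entropy is maximized at p=0.5 and decreases as p moves toward 0 or 1.

H(A) = H(0.83) = 0.6577 bits
H(B) = H(0.22) = 0.7602 bits

Distribution B (p=0.22) is closer to uniform (p=0.5), so it has higher entropy.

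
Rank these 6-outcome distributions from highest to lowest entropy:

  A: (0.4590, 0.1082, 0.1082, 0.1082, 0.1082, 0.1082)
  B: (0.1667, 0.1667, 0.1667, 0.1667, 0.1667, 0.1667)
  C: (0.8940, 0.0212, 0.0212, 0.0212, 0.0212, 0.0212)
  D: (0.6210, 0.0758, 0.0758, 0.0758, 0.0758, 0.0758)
B > A > D > C

Key insight: Entropy is maximized by uniform distributions and minimized by concentrated distributions.

Entropies:
  H(A) = 2.2513 bits
  H(B) = 2.5850 bits
  H(C) = 0.7339 bits
  H(D) = 1.8373 bits

Ranking: B > A > D > C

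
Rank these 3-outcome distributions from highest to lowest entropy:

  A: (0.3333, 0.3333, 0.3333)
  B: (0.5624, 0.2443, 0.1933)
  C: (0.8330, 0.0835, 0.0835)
A > B > C

Key insight: Entropy is maximized by uniform distributions and minimized by concentrated distributions.

- Uniform distributions have maximum entropy log₂(3) = 1.5850 bits
- The more "peaked" or concentrated a distribution, the lower its entropy

Entropies:
  H(A) = 1.5850 bits
  H(B) = 1.4220 bits
  H(C) = 0.8178 bits

Ranking: A > B > C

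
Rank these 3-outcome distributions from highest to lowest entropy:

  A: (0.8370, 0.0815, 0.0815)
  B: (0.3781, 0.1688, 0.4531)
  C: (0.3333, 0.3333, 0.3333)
C > B > A

Key insight: Entropy is maximized by uniform distributions and minimized by concentrated distributions.

- Uniform distributions have maximum entropy log₂(3) = 1.5850 bits
- The more "peaked" or concentrated a distribution, the lower its entropy

Entropies:
  H(A) = 0.8044 bits
  H(B) = 1.4813 bits
  H(C) = 1.5850 bits

Ranking: C > B > A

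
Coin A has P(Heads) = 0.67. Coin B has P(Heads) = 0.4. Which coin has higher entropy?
B

For binary distributions, entropy is maximized at p=0.5 and decreases as p moves toward 0 or 1.

H(A) = H(0.67) = 0.9149 bits
H(B) = H(0.4) = 0.9710 bits

Distribution B (p=0.4) is closer to uniform (p=0.5), so it has higher entropy.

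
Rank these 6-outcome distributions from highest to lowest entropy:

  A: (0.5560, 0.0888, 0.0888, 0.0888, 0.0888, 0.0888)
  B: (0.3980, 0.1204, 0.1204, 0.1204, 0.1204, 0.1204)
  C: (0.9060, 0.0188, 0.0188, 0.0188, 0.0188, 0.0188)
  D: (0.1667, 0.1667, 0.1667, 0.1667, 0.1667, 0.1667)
D > B > A > C

Key insight: Entropy is maximized by uniform distributions and minimized by concentrated distributions.

Entropies:
  H(A) = 2.0219 bits
  H(B) = 2.3676 bits
  H(C) = 0.6679 bits
  H(D) = 2.5850 bits

Ranking: D > B > A > C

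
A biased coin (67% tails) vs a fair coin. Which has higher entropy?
Fair coin

The fair coin is uniform (p=0.5), maximizing binary entropy at 1 bit. The biased coin has H(0.67) ≈ 0.915 bits — its outcome is more predictable, so its entropy is lower.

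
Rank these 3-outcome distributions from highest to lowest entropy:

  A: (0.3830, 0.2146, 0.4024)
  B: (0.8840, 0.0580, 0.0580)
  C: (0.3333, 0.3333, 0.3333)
C > A > B

Key insight: Entropy is maximized by uniform distributions and minimized by concentrated distributions.

- Uniform distributions have maximum entropy log₂(3) = 1.5850 bits
- The more "peaked" or concentrated a distribution, the lower its entropy

Entropies:
  H(A) = 1.5353 bits
  H(B) = 0.6338 bits
  H(C) = 1.5850 bits

Ranking: C > A > B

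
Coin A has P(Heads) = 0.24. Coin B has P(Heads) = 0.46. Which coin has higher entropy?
B

For binary distributions, entropy is maximized at p=0.5 and decreases as p moves toward 0 or 1.

H(A) = H(0.24) = 0.7950 bits
H(B) = H(0.46) = 0.9954 bits

Distribution B (p=0.46) is closer to uniform (p=0.5), so it has higher entropy.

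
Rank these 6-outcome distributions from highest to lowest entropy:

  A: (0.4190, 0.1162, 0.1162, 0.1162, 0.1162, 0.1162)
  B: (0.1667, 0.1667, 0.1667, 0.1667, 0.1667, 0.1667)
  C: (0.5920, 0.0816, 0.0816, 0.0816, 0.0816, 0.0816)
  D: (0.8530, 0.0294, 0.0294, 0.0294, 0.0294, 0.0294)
B > A > C > D

Key insight: Entropy is maximized by uniform distributions and minimized by concentrated distributions.

Entropies:
  H(A) = 2.3300 bits
  H(B) = 2.5850 bits
  H(C) = 1.9228 bits
  H(D) = 0.9436 bits

Ranking: B > A > C > D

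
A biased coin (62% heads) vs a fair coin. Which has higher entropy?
Fair coin

The fair coin is uniform (p=0.5), maximizing binary entropy at 1 bit. The biased coin has H(0.62) ≈ 0.958 bits — its outcome is more predictable, so its entropy is lower.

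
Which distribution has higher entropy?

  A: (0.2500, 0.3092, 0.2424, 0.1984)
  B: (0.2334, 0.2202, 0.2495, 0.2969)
B

Both distributions are close to uniform, making this a harder comparison.

H(A) = 1.9821 bits
H(B) = 1.9905 bits

The distribution closer to uniform has higher entropy.
Answer: B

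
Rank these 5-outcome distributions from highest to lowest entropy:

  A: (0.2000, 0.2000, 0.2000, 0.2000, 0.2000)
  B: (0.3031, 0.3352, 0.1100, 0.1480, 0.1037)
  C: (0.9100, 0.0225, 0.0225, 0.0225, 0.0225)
A > B > C

Key insight: Entropy is maximized by uniform distributions and minimized by concentrated distributions.

- Uniform distributions have maximum entropy log₂(5) = 2.3219 bits
- The more "peaked" or concentrated a distribution, the lower its entropy

Entropies:
  H(A) = 2.3219 bits
  H(B) = 2.1478 bits
  H(C) = 0.6165 bits

Ranking: A > B > C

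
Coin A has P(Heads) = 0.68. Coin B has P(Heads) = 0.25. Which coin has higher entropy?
A

For binary distributions, entropy is maximized at p=0.5 and decreases as p moves toward 0 or 1.

H(A) = H(0.68) = 0.9044 bits
H(B) = H(0.25) = 0.8113 bits

Distribution A (p=0.68) is closer to uniform (p=0.5), so it has higher entropy.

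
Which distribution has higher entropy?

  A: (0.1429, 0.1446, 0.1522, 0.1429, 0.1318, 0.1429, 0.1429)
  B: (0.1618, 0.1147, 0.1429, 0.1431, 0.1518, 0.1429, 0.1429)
A

Both distributions are close to uniform, making this a harder comparison.

H(A) = 2.8063 bits
H(B) = 2.8009 bits

The distribution closer to uniform has higher entropy.
Answer: A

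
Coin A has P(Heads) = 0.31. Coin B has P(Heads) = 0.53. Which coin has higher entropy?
B

For binary distributions, entropy is maximized at p=0.5 and decreases as p moves toward 0 or 1.

H(A) = H(0.31) = 0.8932 bits
H(B) = H(0.53) = 0.9974 bits

Distribution B (p=0.53) is closer to uniform (p=0.5), so it has higher entropy.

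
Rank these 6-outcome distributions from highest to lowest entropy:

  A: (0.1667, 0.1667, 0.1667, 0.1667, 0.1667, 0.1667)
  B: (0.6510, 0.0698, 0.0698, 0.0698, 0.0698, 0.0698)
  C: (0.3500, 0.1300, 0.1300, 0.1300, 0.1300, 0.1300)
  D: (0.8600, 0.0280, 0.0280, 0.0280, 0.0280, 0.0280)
A > C > B > D

Key insight: Entropy is maximized by uniform distributions and minimized by concentrated distributions.

Entropies:
  H(A) = 2.5850 bits
  H(B) = 1.7435 bits
  H(C) = 2.4433 bits
  H(D) = 0.9093 bits

Ranking: A > C > B > D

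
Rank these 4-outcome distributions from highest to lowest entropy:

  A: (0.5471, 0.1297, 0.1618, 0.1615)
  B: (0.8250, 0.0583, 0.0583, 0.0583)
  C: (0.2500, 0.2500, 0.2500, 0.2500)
C > A > B

Key insight: Entropy is maximized by uniform distributions and minimized by concentrated distributions.

- Uniform distributions have maximum entropy log₂(4) = 2.0000 bits
- The more "peaked" or concentrated a distribution, the lower its entropy

Entropies:
  H(A) = 1.7081 bits
  H(B) = 0.9464 bits
  H(C) = 2.0000 bits

Ranking: C > A > B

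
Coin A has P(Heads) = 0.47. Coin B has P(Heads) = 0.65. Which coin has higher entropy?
A

For binary distributions, entropy is maximized at p=0.5 and decreases as p moves toward 0 or 1.

H(A) = H(0.47) = 0.9974 bits
H(B) = H(0.65) = 0.9341 bits

Distribution A (p=0.47) is closer to uniform (p=0.5), so it has higher entropy.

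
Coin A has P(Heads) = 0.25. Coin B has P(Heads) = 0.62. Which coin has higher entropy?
B

For binary distributions, entropy is maximized at p=0.5 and decreases as p moves toward 0 or 1.

H(A) = H(0.25) = 0.8113 bits
H(B) = H(0.62) = 0.9580 bits

Distribution B (p=0.62) is closer to uniform (p=0.5), so it has higher entropy.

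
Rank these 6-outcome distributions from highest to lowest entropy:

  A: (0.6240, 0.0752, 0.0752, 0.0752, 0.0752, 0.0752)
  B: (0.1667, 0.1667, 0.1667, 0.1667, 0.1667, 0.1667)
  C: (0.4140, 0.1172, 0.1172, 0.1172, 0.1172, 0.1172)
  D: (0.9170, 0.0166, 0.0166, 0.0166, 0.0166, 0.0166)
B > C > A > D

Key insight: Entropy is maximized by uniform distributions and minimized by concentrated distributions.

Entropies:
  H(A) = 1.8282 bits
  H(B) = 2.5850 bits
  H(C) = 2.3392 bits
  H(D) = 0.6054 bits

Ranking: B > C > A > D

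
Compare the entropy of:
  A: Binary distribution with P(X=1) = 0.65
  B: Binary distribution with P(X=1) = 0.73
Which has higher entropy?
A

For binary distributions, entropy is maximized at p=0.5 and decreases as p moves toward 0 or 1.

H(A) = H(0.65) = 0.9341 bits
H(B) = H(0.73) = 0.8415 bits

Distribution A (p=0.65) is closer to uniform (p=0.5), so it has higher entropy.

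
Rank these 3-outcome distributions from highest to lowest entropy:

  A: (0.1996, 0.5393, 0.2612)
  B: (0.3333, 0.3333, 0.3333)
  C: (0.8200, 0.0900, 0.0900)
B > A > C

Key insight: Entropy is maximized by uniform distributions and minimized by concentrated distributions.

- Uniform distributions have maximum entropy log₂(3) = 1.5850 bits
- The more "peaked" or concentrated a distribution, the lower its entropy

Entropies:
  H(A) = 1.4503 bits
  H(B) = 1.5850 bits
  H(C) = 0.8601 bits

Ranking: B > A > C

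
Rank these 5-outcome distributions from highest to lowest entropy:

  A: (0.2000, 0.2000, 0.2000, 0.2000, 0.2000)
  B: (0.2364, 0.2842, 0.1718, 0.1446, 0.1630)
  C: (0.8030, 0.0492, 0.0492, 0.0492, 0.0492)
A > B > C

Key insight: Entropy is maximized by uniform distributions and minimized by concentrated distributions.

- Uniform distributions have maximum entropy log₂(5) = 2.3219 bits
- The more "peaked" or concentrated a distribution, the lower its entropy

Entropies:
  H(A) = 2.3219 bits
  H(B) = 2.2743 bits
  H(C) = 1.1099 bits

Ranking: A > B > C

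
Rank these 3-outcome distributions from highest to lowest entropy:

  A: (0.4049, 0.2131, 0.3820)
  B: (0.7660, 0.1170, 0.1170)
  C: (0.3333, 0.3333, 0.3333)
C > A > B

Key insight: Entropy is maximized by uniform distributions and minimized by concentrated distributions.

- Uniform distributions have maximum entropy log₂(3) = 1.5850 bits
- The more "peaked" or concentrated a distribution, the lower its entropy

Entropies:
  H(A) = 1.5338 bits
  H(B) = 1.0189 bits
  H(C) = 1.5850 bits

Ranking: C > A > B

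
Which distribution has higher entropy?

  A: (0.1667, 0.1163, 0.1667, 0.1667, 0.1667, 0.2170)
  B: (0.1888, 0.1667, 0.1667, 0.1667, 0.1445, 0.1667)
B

Both distributions are close to uniform, making this a harder comparison.

H(A) = 2.5627 bits
H(B) = 2.5807 bits

The distribution closer to uniform has higher entropy.
Answer: B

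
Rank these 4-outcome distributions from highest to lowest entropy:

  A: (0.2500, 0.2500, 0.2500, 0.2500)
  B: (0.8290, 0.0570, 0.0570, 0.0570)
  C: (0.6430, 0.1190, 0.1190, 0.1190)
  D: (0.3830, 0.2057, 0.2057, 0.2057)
A > D > C > B

Key insight: Entropy is maximized by uniform distributions and minimized by concentrated distributions.

Entropies:
  H(A) = 2.0000 bits
  H(B) = 0.9310 bits
  H(C) = 1.5060 bits
  H(D) = 1.9381 bits

Ranking: A > D > C > B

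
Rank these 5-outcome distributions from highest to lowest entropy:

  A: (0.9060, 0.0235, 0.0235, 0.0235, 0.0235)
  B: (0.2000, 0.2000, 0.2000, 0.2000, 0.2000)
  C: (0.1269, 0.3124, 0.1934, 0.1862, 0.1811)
B > C > A

Key insight: Entropy is maximized by uniform distributions and minimized by concentrated distributions.

- Uniform distributions have maximum entropy log₂(5) = 2.3219 bits
- The more "peaked" or concentrated a distribution, the lower its entropy

Entropies:
  H(A) = 0.6377 bits
  H(B) = 2.3219 bits
  H(C) = 2.2588 bits

Ranking: B > C > A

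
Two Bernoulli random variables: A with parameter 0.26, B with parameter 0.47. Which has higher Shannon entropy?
B

For binary distributions, entropy is maximized at p=0.5 and decreases as p moves toward 0 or 1.

H(A) = H(0.26) = 0.8267 bits
H(B) = H(0.47) = 0.9974 bits

Distribution B (p=0.47) is closer to uniform (p=0.5), so it has higher entropy.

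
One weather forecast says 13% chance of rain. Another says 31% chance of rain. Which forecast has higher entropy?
31% forecast

Treat each forecast as a Bernoulli distribution. Binary entropy is maximized at p=0.5 and falls off symmetrically toward 0 or 1. The 31% forecast is closer to 50%, so it is more uncertain. H(13%) ≈ 0.557 bits, H(31%) ≈ 0.893 bits.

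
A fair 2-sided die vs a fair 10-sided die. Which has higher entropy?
10-sided die

Both are uniform distributions; for uniform over n outcomes, H = log₂(n). H(2-sided) = log₂(2) = 1.000 bits and H(10-sided) = log₂(10) = 3.322 bits. More outcomes in a uniform distribution means higher entropy.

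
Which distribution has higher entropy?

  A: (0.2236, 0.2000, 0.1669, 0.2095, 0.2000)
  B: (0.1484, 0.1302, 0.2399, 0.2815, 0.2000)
A

Both distributions are close to uniform, making this a harder comparison.

H(A) = 2.3155 bits
H(B) = 2.2647 bits

The distribution closer to uniform has higher entropy.
Answer: A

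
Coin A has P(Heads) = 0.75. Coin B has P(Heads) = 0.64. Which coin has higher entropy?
B

For binary distributions, entropy is maximized at p=0.5 and decreases as p moves toward 0 or 1.

H(A) = H(0.75) = 0.8113 bits
H(B) = H(0.64) = 0.9427 bits

Distribution B (p=0.64) is closer to uniform (p=0.5), so it has higher entropy.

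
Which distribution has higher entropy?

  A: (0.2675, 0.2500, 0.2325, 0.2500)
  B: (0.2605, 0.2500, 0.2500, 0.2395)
B

Both distributions are close to uniform, making this a harder comparison.

H(A) = 1.9982 bits
H(B) = 1.9994 bits

The distribution closer to uniform has higher entropy.
Answer: B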